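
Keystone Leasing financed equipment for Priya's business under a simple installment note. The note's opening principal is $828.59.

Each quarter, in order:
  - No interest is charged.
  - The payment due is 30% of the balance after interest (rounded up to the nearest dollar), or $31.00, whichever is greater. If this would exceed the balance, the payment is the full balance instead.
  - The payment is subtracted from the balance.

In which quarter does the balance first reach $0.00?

10

# | Opening | Payment | End bal
1 | $828.59 | $249.00 | $579.59
2 | $579.59 | $174.00 | $405.59
3 | $405.59 | $122.00 | $283.59
4 | $283.59 | $86.00 | $197.59
5 | $197.59 | $60.00 | $137.59
6 | $137.59 | $42.00 | $95.59
7 | $95.59 | $31.00 | $64.59
8 | $64.59 | $31.00 | $33.59
9 | $33.59 | $31.00 | $2.59
10 | $2.59 | $2.59 | $0.00
Balance reaches $0.00 in quarter 10.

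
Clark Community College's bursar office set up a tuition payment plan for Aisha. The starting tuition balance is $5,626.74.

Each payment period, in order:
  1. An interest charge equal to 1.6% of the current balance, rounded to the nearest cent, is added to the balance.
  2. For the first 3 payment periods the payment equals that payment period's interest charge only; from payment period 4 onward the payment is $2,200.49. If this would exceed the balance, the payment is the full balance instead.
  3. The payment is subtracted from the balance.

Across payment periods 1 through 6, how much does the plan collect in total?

Payment period 1: opening $5,626.74; interest $90.03 → $5,716.77; payment $90.03; balance $5,626.74
Payment period 2: opening $5,626.74; interest $90.03 → $5,716.77; payment $90.03; balance $5,626.74
Payment period 3: opening $5,626.74; interest $90.03 → $5,716.77; payment $90.03; balance $5,626.74
Payment period 4: opening $5,626.74; interest $90.03 → $5,716.77; payment $2,200.49; balance $3,516.28
Payment period 5: opening $3,516.28; interest $56.26 → $3,572.54; payment $2,200.49; balance $1,372.05
Payment period 6: opening $1,372.05; interest $21.95 → $1,394.00; payment $1,394.00; balance $0.00
Total paid: $6,065.07

$6,065.07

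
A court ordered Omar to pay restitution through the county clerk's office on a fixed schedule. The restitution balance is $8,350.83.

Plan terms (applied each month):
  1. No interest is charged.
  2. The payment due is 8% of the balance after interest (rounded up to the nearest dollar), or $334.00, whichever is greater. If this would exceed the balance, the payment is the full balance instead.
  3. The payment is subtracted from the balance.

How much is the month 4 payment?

$521.00

# | Opening | Payment | End bal
1 | $8,350.83 | $669.00 | $7,681.83
2 | $7,681.83 | $615.00 | $7,066.83
3 | $7,066.83 | $566.00 | $6,500.83
4 | $6,500.83 | $521.00 | $5,979.83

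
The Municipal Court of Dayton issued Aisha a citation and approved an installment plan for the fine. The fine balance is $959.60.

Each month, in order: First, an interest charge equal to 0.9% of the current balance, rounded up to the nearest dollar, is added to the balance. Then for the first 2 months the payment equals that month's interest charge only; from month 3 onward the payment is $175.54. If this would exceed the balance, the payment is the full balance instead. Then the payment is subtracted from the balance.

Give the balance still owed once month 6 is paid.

Month 1: $959.60 +$9.00 interest = $968.60; pay $9.00 → $959.60
Month 2: $959.60 +$9.00 interest = $968.60; pay $9.00 → $959.60
Month 3: $959.60 +$9.00 interest = $968.60; pay $175.54 → $793.06
Month 4: $793.06 +$8.00 interest = $801.06; pay $175.54 → $625.52
Month 5: $625.52 +$6.00 interest = $631.52; pay $175.54 → $455.98
Month 6: $455.98 +$5.00 interest = $460.98; pay $175.54 → $285.44

$285.44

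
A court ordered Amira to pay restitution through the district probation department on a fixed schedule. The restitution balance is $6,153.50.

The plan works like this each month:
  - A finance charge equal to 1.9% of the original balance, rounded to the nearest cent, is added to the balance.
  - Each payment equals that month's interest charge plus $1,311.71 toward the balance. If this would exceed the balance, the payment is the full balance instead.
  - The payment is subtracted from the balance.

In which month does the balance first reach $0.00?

# | Opening | Interest | Payment | End bal
1 | $6,153.50 | $116.92 | $1,428.63 | $4,841.79
2 | $4,841.79 | $116.92 | $1,428.63 | $3,530.08
3 | $3,530.08 | $116.92 | $1,428.63 | $2,218.37
4 | $2,218.37 | $116.92 | $1,428.63 | $906.66
5 | $906.66 | $116.92 | $1,023.58 | $0.00
Balance reaches $0.00 in month 5.

5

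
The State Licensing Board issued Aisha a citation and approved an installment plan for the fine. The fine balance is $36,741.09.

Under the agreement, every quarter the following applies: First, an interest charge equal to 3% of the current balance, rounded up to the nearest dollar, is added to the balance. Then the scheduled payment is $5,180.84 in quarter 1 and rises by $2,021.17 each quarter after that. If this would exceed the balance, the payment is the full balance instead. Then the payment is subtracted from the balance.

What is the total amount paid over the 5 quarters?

$40,379.09

Quarter 1: $36,741.09 +$1,103.00 interest = $37,844.09; pay $5,180.84 → $32,663.25
Quarter 2: $32,663.25 +$980.00 interest = $33,643.25; pay $7,202.01 → $26,441.24
Quarter 3: $26,441.24 +$794.00 interest = $27,235.24; pay $9,223.18 → $18,012.06
Quarter 4: $18,012.06 +$541.00 interest = $18,553.06; pay $11,244.35 → $7,308.71
Quarter 5: $7,308.71 +$220.00 interest = $7,528.71; pay $7,528.71 → $0.00
Total paid: $40,379.09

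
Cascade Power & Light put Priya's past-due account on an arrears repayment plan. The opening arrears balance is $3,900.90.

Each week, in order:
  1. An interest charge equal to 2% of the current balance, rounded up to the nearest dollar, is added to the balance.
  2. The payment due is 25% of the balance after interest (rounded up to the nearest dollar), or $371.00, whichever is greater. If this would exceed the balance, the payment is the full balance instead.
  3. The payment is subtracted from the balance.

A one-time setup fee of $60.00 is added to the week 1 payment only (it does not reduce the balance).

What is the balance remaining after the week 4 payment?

Week 1: opening $3,900.90; interest $79.00 → $3,979.90; payment $995.00 (+ $60.00 fee); balance $2,984.90
Week 2: opening $2,984.90; interest $60.00 → $3,044.90; payment $762.00; balance $2,282.90
Week 3: opening $2,282.90; interest $46.00 → $2,328.90; payment $583.00; balance $1,745.90
Week 4: opening $1,745.90; interest $35.00 → $1,780.90; payment $446.00; balance $1,334.90

$1,334.90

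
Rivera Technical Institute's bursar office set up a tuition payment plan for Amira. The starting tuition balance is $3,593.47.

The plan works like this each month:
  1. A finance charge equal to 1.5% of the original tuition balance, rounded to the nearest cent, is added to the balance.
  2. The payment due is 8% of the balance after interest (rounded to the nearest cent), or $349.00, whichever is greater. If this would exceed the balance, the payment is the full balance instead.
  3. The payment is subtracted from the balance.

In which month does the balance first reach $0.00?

Month 1: $3,593.47 +$53.90 interest = $3,647.37; pay $349.00 → $3,298.37
Month 2: $3,298.37 +$53.90 interest = $3,352.27; pay $349.00 → $3,003.27
Month 3: $3,003.27 +$53.90 interest = $3,057.17; pay $349.00 → $2,708.17
Month 4: $2,708.17 +$53.90 interest = $2,762.07; pay $349.00 → $2,413.07
Month 5: $2,413.07 +$53.90 interest = $2,466.97; pay $349.00 → $2,117.97
Month 6: $2,117.97 +$53.90 interest = $2,171.87; pay $349.00 → $1,822.87
Month 7: $1,822.87 +$53.90 interest = $1,876.77; pay $349.00 → $1,527.77
Month 8: $1,527.77 +$53.90 interest = $1,581.67; pay $349.00 → $1,232.67
Month 9: $1,232.67 +$53.90 interest = $1,286.57; pay $349.00 → $937.57
Month 10: $937.57 +$53.90 interest = $991.47; pay $349.00 → $642.47
Month 11: $642.47 +$53.90 interest = $696.37; pay $349.00 → $347.37
Month 12: $347.37 +$53.90 interest = $401.27; pay $349.00 → $52.27
Month 13: $52.27 +$53.90 interest = $106.17; pay $106.17 → $0.00
Balance reaches $0.00 in month 13.

13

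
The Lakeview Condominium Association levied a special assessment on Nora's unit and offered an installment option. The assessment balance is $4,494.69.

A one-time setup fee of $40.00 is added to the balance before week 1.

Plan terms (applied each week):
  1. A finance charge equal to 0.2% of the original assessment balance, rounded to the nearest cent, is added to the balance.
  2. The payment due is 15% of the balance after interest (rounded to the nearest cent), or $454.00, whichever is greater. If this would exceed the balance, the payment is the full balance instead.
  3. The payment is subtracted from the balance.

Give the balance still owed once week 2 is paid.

Week 1: $4,534.69 +$8.99 interest = $4,543.68; pay $681.55 → $3,862.13
Week 2: $3,862.13 +$8.99 interest = $3,871.12; pay $580.67 → $3,290.45

$3,290.45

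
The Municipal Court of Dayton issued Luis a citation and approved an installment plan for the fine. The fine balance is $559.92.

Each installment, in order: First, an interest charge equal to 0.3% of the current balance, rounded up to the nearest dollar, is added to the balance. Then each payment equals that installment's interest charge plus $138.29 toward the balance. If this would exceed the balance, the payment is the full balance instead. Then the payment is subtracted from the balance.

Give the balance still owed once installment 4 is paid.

Installment 1: opening $559.92; interest $2.00 → $561.92; payment $140.29; balance $421.63
Installment 2: opening $421.63; interest $2.00 → $423.63; payment $140.29; balance $283.34
Installment 3: opening $283.34; interest $1.00 → $284.34; payment $139.29; balance $145.05
Installment 4: opening $145.05; interest $1.00 → $146.05; payment $139.29; balance $6.76

$6.76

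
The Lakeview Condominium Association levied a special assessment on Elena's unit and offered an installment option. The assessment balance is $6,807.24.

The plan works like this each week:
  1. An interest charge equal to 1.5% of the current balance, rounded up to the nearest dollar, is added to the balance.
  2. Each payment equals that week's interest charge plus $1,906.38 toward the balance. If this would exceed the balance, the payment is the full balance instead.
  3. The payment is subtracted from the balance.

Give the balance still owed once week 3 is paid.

$1,088.10

# | Opening | Interest | Payment | End bal
1 | $6,807.24 | $103.00 | $2,009.38 | $4,900.86
2 | $4,900.86 | $74.00 | $1,980.38 | $2,994.48
3 | $2,994.48 | $45.00 | $1,951.38 | $1,088.10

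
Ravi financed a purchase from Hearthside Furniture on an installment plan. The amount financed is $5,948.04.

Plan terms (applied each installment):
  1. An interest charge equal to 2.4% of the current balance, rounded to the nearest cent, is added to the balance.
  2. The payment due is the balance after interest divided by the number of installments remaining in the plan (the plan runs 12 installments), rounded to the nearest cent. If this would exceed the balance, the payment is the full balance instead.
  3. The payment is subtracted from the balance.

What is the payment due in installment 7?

$585.18

Installment 1: $5,948.04 +$142.75 interest = $6,090.79; pay $507.57 → $5,583.22
Installment 2: $5,583.22 +$134.00 interest = $5,717.22; pay $519.75 → $5,197.47
Installment 3: $5,197.47 +$124.74 interest = $5,322.21; pay $532.22 → $4,789.99
Installment 4: $4,789.99 +$114.96 interest = $4,904.95; pay $544.99 → $4,359.96
Installment 5: $4,359.96 +$104.64 interest = $4,464.60; pay $558.08 → $3,906.52
Installment 6: $3,906.52 +$93.76 interest = $4,000.28; pay $571.47 → $3,428.81
Installment 7: $3,428.81 +$82.29 interest = $3,511.10; pay $585.18 → $2,925.92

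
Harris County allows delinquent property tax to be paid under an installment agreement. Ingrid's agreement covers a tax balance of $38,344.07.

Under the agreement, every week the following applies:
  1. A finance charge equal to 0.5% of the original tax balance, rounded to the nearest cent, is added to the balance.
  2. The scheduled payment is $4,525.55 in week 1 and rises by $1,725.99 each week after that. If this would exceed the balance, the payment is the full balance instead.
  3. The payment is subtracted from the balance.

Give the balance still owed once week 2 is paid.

Week 1: opening $38,344.07; interest $191.72 → $38,535.79; payment $4,525.55; balance $34,010.24
Week 2: opening $34,010.24; interest $191.72 → $34,201.96; payment $6,251.54; balance $27,950.42

$27,950.42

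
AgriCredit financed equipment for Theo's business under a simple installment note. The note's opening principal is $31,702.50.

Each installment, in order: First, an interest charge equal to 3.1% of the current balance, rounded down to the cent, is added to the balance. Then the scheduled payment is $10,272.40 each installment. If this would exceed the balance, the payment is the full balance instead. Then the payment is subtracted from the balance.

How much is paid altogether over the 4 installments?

# | Opening | Interest | Payment | End bal
1 | $31,702.50 | $982.77 | $10,272.40 | $22,412.87
2 | $22,412.87 | $694.79 | $10,272.40 | $12,835.26
3 | $12,835.26 | $397.89 | $10,272.40 | $2,960.75
4 | $2,960.75 | $91.78 | $3,052.53 | $0.00
Total paid: $33,869.73

$33,869.73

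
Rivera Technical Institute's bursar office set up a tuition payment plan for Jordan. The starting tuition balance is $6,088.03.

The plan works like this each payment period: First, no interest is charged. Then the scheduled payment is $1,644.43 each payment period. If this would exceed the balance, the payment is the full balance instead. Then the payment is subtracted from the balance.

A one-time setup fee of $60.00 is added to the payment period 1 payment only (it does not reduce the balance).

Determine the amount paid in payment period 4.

Payment period 1: opening $6,088.03; payment $1,644.43 (+ $60.00 fee); balance $4,443.60
Payment period 2: opening $4,443.60; payment $1,644.43; balance $2,799.17
Payment period 3: opening $2,799.17; payment $1,644.43; balance $1,154.74
Payment period 4: opening $1,154.74; payment $1,154.74; balance $0.00

$1,154.74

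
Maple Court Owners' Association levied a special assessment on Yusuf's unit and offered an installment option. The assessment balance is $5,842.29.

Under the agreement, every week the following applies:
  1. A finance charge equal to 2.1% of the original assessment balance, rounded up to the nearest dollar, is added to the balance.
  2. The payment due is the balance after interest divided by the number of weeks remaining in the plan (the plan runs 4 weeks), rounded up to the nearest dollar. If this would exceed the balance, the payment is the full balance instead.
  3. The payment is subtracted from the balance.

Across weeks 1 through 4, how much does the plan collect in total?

$6,334.29

Week 1: $5,842.29 +$123.00 interest = $5,965.29; pay $1,492.00 → $4,473.29
Week 2: $4,473.29 +$123.00 interest = $4,596.29; pay $1,533.00 → $3,063.29
Week 3: $3,063.29 +$123.00 interest = $3,186.29; pay $1,594.00 → $1,592.29
Week 4: $1,592.29 +$123.00 interest = $1,715.29; pay $1,715.29 → $0.00
Total paid: $6,334.29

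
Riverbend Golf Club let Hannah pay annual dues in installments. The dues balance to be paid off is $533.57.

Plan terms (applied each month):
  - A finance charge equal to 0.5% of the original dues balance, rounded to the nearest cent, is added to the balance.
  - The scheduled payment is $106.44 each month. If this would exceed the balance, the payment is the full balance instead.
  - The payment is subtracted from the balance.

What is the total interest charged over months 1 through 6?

$16.02

# | Opening | Interest | Payment | End bal
1 | $533.57 | $2.67 | $106.44 | $429.80
2 | $429.80 | $2.67 | $106.44 | $326.03
3 | $326.03 | $2.67 | $106.44 | $222.26
4 | $222.26 | $2.67 | $106.44 | $118.49
5 | $118.49 | $2.67 | $106.44 | $14.72
6 | $14.72 | $2.67 | $17.39 | $0.00
Total interest: $2.67 + $2.67 + $2.67 + $2.67 + $2.67 + $2.67 = $16.02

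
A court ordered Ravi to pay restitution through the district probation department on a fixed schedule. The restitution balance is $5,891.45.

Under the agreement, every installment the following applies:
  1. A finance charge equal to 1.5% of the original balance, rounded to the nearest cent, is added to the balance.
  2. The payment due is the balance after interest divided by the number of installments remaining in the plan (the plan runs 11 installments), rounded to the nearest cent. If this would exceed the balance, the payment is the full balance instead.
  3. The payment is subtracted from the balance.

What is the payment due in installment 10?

$714.08

Installment 1: opening $5,891.45; interest $88.37 → $5,979.82; payment $543.62; balance $5,436.20
Installment 2: opening $5,436.20; interest $88.37 → $5,524.57; payment $552.46; balance $4,972.11
Installment 3: opening $4,972.11; interest $88.37 → $5,060.48; payment $562.28; balance $4,498.20
Installment 4: opening $4,498.20; interest $88.37 → $4,586.57; payment $573.32; balance $4,013.25
Installment 5: opening $4,013.25; interest $88.37 → $4,101.62; payment $585.95; balance $3,515.67
Installment 6: opening $3,515.67; interest $88.37 → $3,604.04; payment $600.67; balance $3,003.37
Installment 7: opening $3,003.37; interest $88.37 → $3,091.74; payment $618.35; balance $2,473.39
Installment 8: opening $2,473.39; interest $88.37 → $2,561.76; payment $640.44; balance $1,921.32
Installment 9: opening $1,921.32; interest $88.37 → $2,009.69; payment $669.90; balance $1,339.79
Installment 10: opening $1,339.79; interest $88.37 → $1,428.16; payment $714.08; balance $714.08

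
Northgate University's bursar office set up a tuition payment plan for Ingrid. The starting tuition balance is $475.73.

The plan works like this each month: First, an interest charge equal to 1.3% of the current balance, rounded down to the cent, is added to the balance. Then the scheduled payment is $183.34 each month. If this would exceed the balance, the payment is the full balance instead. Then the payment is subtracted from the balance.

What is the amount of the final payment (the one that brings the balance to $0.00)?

Month 1: $475.73 +$6.18 interest = $481.91; pay $183.34 → $298.57
Month 2: $298.57 +$3.88 interest = $302.45; pay $183.34 → $119.11
Month 3: $119.11 +$1.54 interest = $120.65; pay $120.65 → $0.00

$120.65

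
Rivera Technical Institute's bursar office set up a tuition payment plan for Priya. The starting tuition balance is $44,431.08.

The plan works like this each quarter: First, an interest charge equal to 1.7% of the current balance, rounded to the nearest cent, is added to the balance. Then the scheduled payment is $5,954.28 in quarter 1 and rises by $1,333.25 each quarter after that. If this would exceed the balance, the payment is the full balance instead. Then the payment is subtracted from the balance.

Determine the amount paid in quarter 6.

Quarter 1: $44,431.08 +$755.33 interest = $45,186.41; pay $5,954.28 → $39,232.13
Quarter 2: $39,232.13 +$666.95 interest = $39,899.08; pay $7,287.53 → $32,611.55
Quarter 3: $32,611.55 +$554.40 interest = $33,165.95; pay $8,620.78 → $24,545.17
Quarter 4: $24,545.17 +$417.27 interest = $24,962.44; pay $9,954.03 → $15,008.41
Quarter 5: $15,008.41 +$255.14 interest = $15,263.55; pay $11,287.28 → $3,976.27
Quarter 6: $3,976.27 +$67.60 interest = $4,043.87; pay $4,043.87 → $0.00

$4,043.87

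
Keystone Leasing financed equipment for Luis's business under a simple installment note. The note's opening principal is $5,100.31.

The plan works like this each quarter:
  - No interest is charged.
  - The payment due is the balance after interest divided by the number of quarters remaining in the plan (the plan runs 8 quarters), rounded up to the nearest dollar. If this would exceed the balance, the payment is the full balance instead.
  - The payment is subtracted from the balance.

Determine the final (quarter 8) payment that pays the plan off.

$636.31

# | Opening | Payment | End bal
1 | $5,100.31 | $638.00 | $4,462.31
2 | $4,462.31 | $638.00 | $3,824.31
3 | $3,824.31 | $638.00 | $3,186.31
4 | $3,186.31 | $638.00 | $2,548.31
5 | $2,548.31 | $638.00 | $1,910.31
6 | $1,910.31 | $637.00 | $1,273.31
7 | $1,273.31 | $637.00 | $636.31
8 | $636.31 | $636.31 | $0.00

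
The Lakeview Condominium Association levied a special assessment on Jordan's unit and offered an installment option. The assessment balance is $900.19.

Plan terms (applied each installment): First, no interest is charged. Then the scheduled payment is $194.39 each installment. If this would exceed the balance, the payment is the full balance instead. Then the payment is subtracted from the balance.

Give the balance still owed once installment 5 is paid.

$0.00

Installment 1: opening $900.19; payment $194.39; balance $705.80
Installment 2: opening $705.80; payment $194.39; balance $511.41
Installment 3: opening $511.41; payment $194.39; balance $317.02
Installment 4: opening $317.02; payment $194.39; balance $122.63
Installment 5: opening $122.63; payment $122.63; balance $0.00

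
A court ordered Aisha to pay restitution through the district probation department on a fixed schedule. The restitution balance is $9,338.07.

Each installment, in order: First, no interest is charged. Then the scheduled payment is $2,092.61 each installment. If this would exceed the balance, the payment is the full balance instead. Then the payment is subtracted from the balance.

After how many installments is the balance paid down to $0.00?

5

Installment 1: opening $9,338.07; payment $2,092.61; balance $7,245.46
Installment 2: opening $7,245.46; payment $2,092.61; balance $5,152.85
Installment 3: opening $5,152.85; payment $2,092.61; balance $3,060.24
Installment 4: opening $3,060.24; payment $2,092.61; balance $967.63
Installment 5: opening $967.63; payment $967.63; balance $0.00
Balance reaches $0.00 in installment 5.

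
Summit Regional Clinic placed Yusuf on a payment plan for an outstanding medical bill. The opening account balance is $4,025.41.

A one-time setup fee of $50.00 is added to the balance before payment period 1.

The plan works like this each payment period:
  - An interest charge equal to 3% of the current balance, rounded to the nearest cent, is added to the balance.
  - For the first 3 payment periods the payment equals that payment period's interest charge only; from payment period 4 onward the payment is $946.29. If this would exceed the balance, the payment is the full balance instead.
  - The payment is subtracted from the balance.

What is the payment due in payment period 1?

# | Opening | Interest | Payment | End bal
1 | $4,075.41 | $122.26 | $122.26 | $4,075.41

$122.26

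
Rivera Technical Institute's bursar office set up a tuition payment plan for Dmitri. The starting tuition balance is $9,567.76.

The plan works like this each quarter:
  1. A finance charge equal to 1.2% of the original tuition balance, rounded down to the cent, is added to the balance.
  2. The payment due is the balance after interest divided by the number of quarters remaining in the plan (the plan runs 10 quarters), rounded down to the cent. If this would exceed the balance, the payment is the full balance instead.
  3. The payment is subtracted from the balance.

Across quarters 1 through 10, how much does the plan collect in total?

$10,715.86

Quarter 1: opening $9,567.76; interest $114.81 → $9,682.57; payment $968.25; balance $8,714.32
Quarter 2: opening $8,714.32; interest $114.81 → $8,829.13; payment $981.01; balance $7,848.12
Quarter 3: opening $7,848.12; interest $114.81 → $7,962.93; payment $995.36; balance $6,967.57
Quarter 4: opening $6,967.57; interest $114.81 → $7,082.38; payment $1,011.76; balance $6,070.62
Quarter 5: opening $6,070.62; interest $114.81 → $6,185.43; payment $1,030.90; balance $5,154.53
Quarter 6: opening $5,154.53; interest $114.81 → $5,269.34; payment $1,053.86; balance $4,215.48
Quarter 7: opening $4,215.48; interest $114.81 → $4,330.29; payment $1,082.57; balance $3,247.72
Quarter 8: opening $3,247.72; interest $114.81 → $3,362.53; payment $1,120.84; balance $2,241.69
Quarter 9: opening $2,241.69; interest $114.81 → $2,356.50; payment $1,178.25; balance $1,178.25
Quarter 10: opening $1,178.25; interest $114.81 → $1,293.06; payment $1,293.06; balance $0.00
Total paid: $10,715.86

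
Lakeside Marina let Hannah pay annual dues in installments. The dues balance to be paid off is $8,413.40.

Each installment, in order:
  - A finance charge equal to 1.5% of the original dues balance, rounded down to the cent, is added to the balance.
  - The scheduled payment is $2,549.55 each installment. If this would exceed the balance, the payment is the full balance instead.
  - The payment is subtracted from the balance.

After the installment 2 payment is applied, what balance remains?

$3,566.70

# | Opening | Interest | Payment | End bal
1 | $8,413.40 | $126.20 | $2,549.55 | $5,990.05
2 | $5,990.05 | $126.20 | $2,549.55 | $3,566.70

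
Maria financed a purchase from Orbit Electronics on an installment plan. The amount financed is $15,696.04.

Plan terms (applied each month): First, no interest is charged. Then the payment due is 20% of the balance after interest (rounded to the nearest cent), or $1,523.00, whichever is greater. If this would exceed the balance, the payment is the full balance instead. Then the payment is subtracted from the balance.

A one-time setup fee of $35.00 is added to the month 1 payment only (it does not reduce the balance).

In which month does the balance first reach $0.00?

9

Month 1: $15,696.04 − $3,139.21 (+ $35.00 fee) → $12,556.83
Month 2: $12,556.83 − $2,511.37 → $10,045.46
Month 3: $10,045.46 − $2,009.09 → $8,036.37
Month 4: $8,036.37 − $1,607.27 → $6,429.10
Month 5: $6,429.10 − $1,523.00 → $4,906.10
Month 6: $4,906.10 − $1,523.00 → $3,383.10
Month 7: $3,383.10 − $1,523.00 → $1,860.10
Month 8: $1,860.10 − $1,523.00 → $337.10
Month 9: $337.10 − $337.10 → $0.00
Balance reaches $0.00 in month 9.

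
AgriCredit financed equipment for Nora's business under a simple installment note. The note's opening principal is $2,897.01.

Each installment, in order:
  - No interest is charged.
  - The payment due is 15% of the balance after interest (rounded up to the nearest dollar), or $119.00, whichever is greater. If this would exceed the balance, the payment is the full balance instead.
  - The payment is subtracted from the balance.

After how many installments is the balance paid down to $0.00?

15

Installment 1: $2,897.01 − $435.00 → $2,462.01
Installment 2: $2,462.01 − $370.00 → $2,092.01
Installment 3: $2,092.01 − $314.00 → $1,778.01
Installment 4: $1,778.01 − $267.00 → $1,511.01
Installment 5: $1,511.01 − $227.00 → $1,284.01
Installment 6: $1,284.01 − $193.00 → $1,091.01
Installment 7: $1,091.01 − $164.00 → $927.01
Installment 8: $927.01 − $140.00 → $787.01
Installment 9: $787.01 − $119.00 → $668.01
Installment 10: $668.01 − $119.00 → $549.01
Installment 11: $549.01 − $119.00 → $430.01
Installment 12: $430.01 − $119.00 → $311.01
Installment 13: $311.01 − $119.00 → $192.01
Installment 14: $192.01 − $119.00 → $73.01
Installment 15: $73.01 − $73.01 → $0.00
Balance reaches $0.00 in installment 15.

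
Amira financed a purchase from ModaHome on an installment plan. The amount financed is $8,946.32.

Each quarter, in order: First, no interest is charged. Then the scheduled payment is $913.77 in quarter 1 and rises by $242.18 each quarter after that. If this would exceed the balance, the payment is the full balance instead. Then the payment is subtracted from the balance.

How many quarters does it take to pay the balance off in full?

Quarter 1: $8,946.32 − $913.77 → $8,032.55
Quarter 2: $8,032.55 − $1,155.95 → $6,876.60
Quarter 3: $6,876.60 − $1,398.13 → $5,478.47
Quarter 4: $5,478.47 − $1,640.31 → $3,838.16
Quarter 5: $3,838.16 − $1,882.49 → $1,955.67
Quarter 6: $1,955.67 − $1,955.67 → $0.00
Balance reaches $0.00 in quarter 6.

6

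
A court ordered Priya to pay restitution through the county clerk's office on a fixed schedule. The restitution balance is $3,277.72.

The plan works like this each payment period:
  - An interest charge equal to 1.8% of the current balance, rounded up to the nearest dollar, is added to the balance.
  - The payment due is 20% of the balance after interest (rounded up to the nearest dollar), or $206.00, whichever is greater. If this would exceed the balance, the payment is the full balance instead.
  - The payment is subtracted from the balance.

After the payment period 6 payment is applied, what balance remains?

$955.72

# | Opening | Interest | Payment | End bal
1 | $3,277.72 | $59.00 | $668.00 | $2,668.72
2 | $2,668.72 | $49.00 | $544.00 | $2,173.72
3 | $2,173.72 | $40.00 | $443.00 | $1,770.72
4 | $1,770.72 | $32.00 | $361.00 | $1,441.72
5 | $1,441.72 | $26.00 | $294.00 | $1,173.72
6 | $1,173.72 | $22.00 | $240.00 | $955.72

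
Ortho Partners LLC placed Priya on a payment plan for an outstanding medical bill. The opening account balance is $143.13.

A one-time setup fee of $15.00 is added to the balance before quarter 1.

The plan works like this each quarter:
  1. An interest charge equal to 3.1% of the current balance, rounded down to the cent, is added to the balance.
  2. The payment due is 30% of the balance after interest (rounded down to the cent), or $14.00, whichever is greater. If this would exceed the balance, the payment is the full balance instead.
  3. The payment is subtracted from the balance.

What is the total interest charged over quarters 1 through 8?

$15.72

Quarter 1: $158.13 +$4.90 interest = $163.03; pay $48.90 → $114.13
Quarter 2: $114.13 +$3.53 interest = $117.66; pay $35.29 → $82.37
Quarter 3: $82.37 +$2.55 interest = $84.92; pay $25.47 → $59.45
Quarter 4: $59.45 +$1.84 interest = $61.29; pay $18.38 → $42.91
Quarter 5: $42.91 +$1.33 interest = $44.24; pay $14.00 → $30.24
Quarter 6: $30.24 +$0.93 interest = $31.17; pay $14.00 → $17.17
Quarter 7: $17.17 +$0.53 interest = $17.70; pay $14.00 → $3.70
Quarter 8: $3.70 +$0.11 interest = $3.81; pay $3.81 → $0.00
Total interest: $4.90 + $3.53 + $2.55 + $1.84 + $1.33 + $0.93 + $0.53 + $0.11 = $15.72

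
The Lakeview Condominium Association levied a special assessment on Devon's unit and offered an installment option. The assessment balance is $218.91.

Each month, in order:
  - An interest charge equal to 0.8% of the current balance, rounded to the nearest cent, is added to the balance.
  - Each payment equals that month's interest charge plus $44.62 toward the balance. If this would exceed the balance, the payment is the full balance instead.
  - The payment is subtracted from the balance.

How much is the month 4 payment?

$45.30

Month 1: $218.91 +$1.75 interest = $220.66; pay $46.37 → $174.29
Month 2: $174.29 +$1.39 interest = $175.68; pay $46.01 → $129.67
Month 3: $129.67 +$1.04 interest = $130.71; pay $45.66 → $85.05
Month 4: $85.05 +$0.68 interest = $85.73; pay $45.30 → $40.43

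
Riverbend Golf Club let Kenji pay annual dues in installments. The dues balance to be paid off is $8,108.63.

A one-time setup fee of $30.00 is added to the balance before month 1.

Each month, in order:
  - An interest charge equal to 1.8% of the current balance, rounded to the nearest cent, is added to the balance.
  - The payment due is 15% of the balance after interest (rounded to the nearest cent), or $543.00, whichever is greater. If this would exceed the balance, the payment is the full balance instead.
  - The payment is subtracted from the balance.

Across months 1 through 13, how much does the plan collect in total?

Month 1: $8,138.63 +$146.50 interest = $8,285.13; pay $1,242.77 → $7,042.36
Month 2: $7,042.36 +$126.76 interest = $7,169.12; pay $1,075.37 → $6,093.75
Month 3: $6,093.75 +$109.69 interest = $6,203.44; pay $930.52 → $5,272.92
Month 4: $5,272.92 +$94.91 interest = $5,367.83; pay $805.17 → $4,562.66
Month 5: $4,562.66 +$82.13 interest = $4,644.79; pay $696.72 → $3,948.07
Month 6: $3,948.07 +$71.07 interest = $4,019.14; pay $602.87 → $3,416.27
Month 7: $3,416.27 +$61.49 interest = $3,477.76; pay $543.00 → $2,934.76
Month 8: $2,934.76 +$52.83 interest = $2,987.59; pay $543.00 → $2,444.59
Month 9: $2,444.59 +$44.00 interest = $2,488.59; pay $543.00 → $1,945.59
Month 10: $1,945.59 +$35.02 interest = $1,980.61; pay $543.00 → $1,437.61
Month 11: $1,437.61 +$25.88 interest = $1,463.49; pay $543.00 → $920.49
Month 12: $920.49 +$16.57 interest = $937.06; pay $543.00 → $394.06
Month 13: $394.06 +$7.09 interest = $401.15; pay $401.15 → $0.00
Total paid: $9,012.57

$9,012.57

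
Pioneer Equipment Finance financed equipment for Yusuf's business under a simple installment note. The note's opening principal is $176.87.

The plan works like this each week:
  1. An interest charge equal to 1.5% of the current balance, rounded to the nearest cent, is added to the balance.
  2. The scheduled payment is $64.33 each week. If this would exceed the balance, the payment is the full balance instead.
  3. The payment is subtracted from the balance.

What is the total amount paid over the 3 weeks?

$182.04

Week 1: $176.87 +$2.65 interest = $179.52; pay $64.33 → $115.19
Week 2: $115.19 +$1.73 interest = $116.92; pay $64.33 → $52.59
Week 3: $52.59 +$0.79 interest = $53.38; pay $53.38 → $0.00
Total paid: $182.04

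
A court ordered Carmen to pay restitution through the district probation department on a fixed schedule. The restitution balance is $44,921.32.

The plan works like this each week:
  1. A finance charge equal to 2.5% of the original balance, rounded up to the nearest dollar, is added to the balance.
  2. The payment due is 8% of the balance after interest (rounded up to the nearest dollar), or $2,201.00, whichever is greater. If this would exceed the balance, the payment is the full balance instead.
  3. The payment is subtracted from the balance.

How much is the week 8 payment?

# | Opening | Interest | Payment | End bal
1 | $44,921.32 | $1,124.00 | $3,684.00 | $42,361.32
2 | $42,361.32 | $1,124.00 | $3,479.00 | $40,006.32
3 | $40,006.32 | $1,124.00 | $3,291.00 | $37,839.32
4 | $37,839.32 | $1,124.00 | $3,118.00 | $35,845.32
5 | $35,845.32 | $1,124.00 | $2,958.00 | $34,011.32
6 | $34,011.32 | $1,124.00 | $2,811.00 | $32,324.32
7 | $32,324.32 | $1,124.00 | $2,676.00 | $30,772.32
8 | $30,772.32 | $1,124.00 | $2,552.00 | $29,344.32

$2,552.00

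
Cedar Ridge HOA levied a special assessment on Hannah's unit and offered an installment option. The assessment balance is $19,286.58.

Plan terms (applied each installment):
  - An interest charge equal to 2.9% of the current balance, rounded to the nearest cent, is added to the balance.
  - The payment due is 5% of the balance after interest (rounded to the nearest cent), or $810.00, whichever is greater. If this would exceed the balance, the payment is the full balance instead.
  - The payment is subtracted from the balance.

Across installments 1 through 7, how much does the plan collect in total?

$6,495.35

Installment 1: opening $19,286.58; interest $559.31 → $19,845.89; payment $992.29; balance $18,853.60
Installment 2: opening $18,853.60; interest $546.75 → $19,400.35; payment $970.02; balance $18,430.33
Installment 3: opening $18,430.33; interest $534.48 → $18,964.81; payment $948.24; balance $18,016.57
Installment 4: opening $18,016.57; interest $522.48 → $18,539.05; payment $926.95; balance $17,612.10
Installment 5: opening $17,612.10; interest $510.75 → $18,122.85; payment $906.14; balance $17,216.71
Installment 6: opening $17,216.71; interest $499.28 → $17,715.99; payment $885.80; balance $16,830.19
Installment 7: opening $16,830.19; interest $488.08 → $17,318.27; payment $865.91; balance $16,452.36
Total paid: $6,495.35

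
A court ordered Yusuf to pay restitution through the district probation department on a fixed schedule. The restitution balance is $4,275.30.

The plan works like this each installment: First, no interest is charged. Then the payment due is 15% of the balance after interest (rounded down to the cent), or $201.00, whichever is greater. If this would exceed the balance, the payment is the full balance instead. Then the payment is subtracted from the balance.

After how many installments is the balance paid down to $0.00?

Installment 1: $4,275.30 − $641.29 → $3,634.01
Installment 2: $3,634.01 − $545.10 → $3,088.91
Installment 3: $3,088.91 − $463.33 → $2,625.58
Installment 4: $2,625.58 − $393.83 → $2,231.75
Installment 5: $2,231.75 − $334.76 → $1,896.99
Installment 6: $1,896.99 − $284.54 → $1,612.45
Installment 7: $1,612.45 − $241.86 → $1,370.59
Installment 8: $1,370.59 − $205.58 → $1,165.01
Installment 9: $1,165.01 − $201.00 → $964.01
Installment 10: $964.01 − $201.00 → $763.01
Installment 11: $763.01 − $201.00 → $562.01
Installment 12: $562.01 − $201.00 → $361.01
Installment 13: $361.01 − $201.00 → $160.01
Installment 14: $160.01 − $160.01 → $0.00
Balance reaches $0.00 in installment 14.

14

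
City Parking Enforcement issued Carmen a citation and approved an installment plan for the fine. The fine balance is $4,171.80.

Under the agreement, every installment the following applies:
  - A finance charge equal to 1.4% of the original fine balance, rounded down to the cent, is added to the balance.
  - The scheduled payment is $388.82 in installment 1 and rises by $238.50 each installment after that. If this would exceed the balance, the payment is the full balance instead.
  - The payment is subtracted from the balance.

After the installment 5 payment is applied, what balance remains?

$134.70

Installment 1: opening $4,171.80; interest $58.40 → $4,230.20; payment $388.82; balance $3,841.38
Installment 2: opening $3,841.38; interest $58.40 → $3,899.78; payment $627.32; balance $3,272.46
Installment 3: opening $3,272.46; interest $58.40 → $3,330.86; payment $865.82; balance $2,465.04
Installment 4: opening $2,465.04; interest $58.40 → $2,523.44; payment $1,104.32; balance $1,419.12
Installment 5: opening $1,419.12; interest $58.40 → $1,477.52; payment $1,342.82; balance $134.70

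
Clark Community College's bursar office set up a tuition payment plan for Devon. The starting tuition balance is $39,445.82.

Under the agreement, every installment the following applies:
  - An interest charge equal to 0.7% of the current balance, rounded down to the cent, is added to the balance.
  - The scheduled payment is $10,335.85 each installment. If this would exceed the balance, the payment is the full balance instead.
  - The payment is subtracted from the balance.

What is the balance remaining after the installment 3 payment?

Installment 1: opening $39,445.82; interest $276.12 → $39,721.94; payment $10,335.85; balance $29,386.09
Installment 2: opening $29,386.09; interest $205.70 → $29,591.79; payment $10,335.85; balance $19,255.94
Installment 3: opening $19,255.94; interest $134.79 → $19,390.73; payment $10,335.85; balance $9,054.88

$9,054.88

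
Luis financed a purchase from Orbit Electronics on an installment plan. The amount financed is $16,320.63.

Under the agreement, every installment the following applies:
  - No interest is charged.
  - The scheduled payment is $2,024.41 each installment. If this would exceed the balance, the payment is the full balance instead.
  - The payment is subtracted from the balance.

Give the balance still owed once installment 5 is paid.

$6,198.58

Installment 1: opening $16,320.63; payment $2,024.41; balance $14,296.22
Installment 2: opening $14,296.22; payment $2,024.41; balance $12,271.81
Installment 3: opening $12,271.81; payment $2,024.41; balance $10,247.40
Installment 4: opening $10,247.40; payment $2,024.41; balance $8,222.99
Installment 5: opening $8,222.99; payment $2,024.41; balance $6,198.58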